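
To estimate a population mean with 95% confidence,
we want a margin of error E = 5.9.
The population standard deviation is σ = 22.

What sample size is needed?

z_0.025 = 1.960
n = (z×σ/E)² = (1.960×22/5.9)²
n = 53.4138
Round up: n = 54

Answer: n = 54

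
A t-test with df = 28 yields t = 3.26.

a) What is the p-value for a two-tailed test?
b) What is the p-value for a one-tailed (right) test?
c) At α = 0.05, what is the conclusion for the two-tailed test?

Using t-distribution with df = 28:
a) Two-tailed: p = 2×P(T > 3.26) = 0.0029
b) One-tailed: p = P(T > 3.26) = 0.0015
c) 0.0029 < 0.05, reject H₀

Answer: a) 0.0029, b) 0.0015, c) reject H₀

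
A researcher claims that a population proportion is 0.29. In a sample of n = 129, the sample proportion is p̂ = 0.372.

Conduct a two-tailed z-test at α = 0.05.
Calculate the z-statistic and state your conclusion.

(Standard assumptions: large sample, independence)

Answer: z = 2.0525, reject H₀

Derivation:
H₀: p = 0.29, H₁: p ≠ 0.29
Standard error: SE = √(p₀(1-p₀)/n) = √(0.29×0.71/129) = 0.039952
z-statistic: z = (p̂ - p₀)/SE = (0.372 - 0.29)/0.039952 = 2.0525
Critical value: z_0.025 = ±1.960
p-value = 0.0401
Decision: reject H₀ at α = 0.05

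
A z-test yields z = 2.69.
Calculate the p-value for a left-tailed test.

For z = 2.69:
p = P(Z < 2.69) = Φ(2.69) = 0.9964

Answer: p-value ≈ 0.9964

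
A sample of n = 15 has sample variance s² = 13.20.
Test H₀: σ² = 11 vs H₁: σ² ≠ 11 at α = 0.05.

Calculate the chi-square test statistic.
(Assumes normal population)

Answer: χ² = 16.8000, fail to reject H₀

Derivation:
df = n - 1 = 14
χ² = (n-1)s²/σ₀² = 14×13.20/11 = 16.8000
Critical values: χ²_{0.975,14} = 5.629, χ²_{0.025,14} = 26.119
Rejection region: χ² < 5.629 or χ² > 26.119
Decision: fail to reject H₀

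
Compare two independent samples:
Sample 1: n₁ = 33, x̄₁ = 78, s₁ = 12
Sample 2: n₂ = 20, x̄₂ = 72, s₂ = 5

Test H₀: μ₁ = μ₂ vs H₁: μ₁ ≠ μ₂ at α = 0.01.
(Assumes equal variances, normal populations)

Answer: t = 2.1209, fail to reject H₀

Derivation:
Pooled variance: s²_p = [32×12² + 19×5²]/(51) = 99.6667
s_p = 9.9833
SE = s_p×√(1/n₁ + 1/n₂) = 9.9833×√(1/33 + 1/20) = 2.8290
t = (x̄₁ - x̄₂)/SE = (78 - 72)/2.8290 = 2.1209
df = 51, t-critical = ±2.676
Decision: fail to reject H₀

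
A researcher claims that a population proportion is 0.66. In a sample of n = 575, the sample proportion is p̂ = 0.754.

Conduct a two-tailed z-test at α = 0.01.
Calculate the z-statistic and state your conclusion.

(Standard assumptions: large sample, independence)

Answer: z = 4.7583, reject H₀

Derivation:
H₀: p = 0.66, H₁: p ≠ 0.66
Standard error: SE = √(p₀(1-p₀)/n) = √(0.66×0.34/575) = 0.019755
z-statistic: z = (p̂ - p₀)/SE = (0.754 - 0.66)/0.019755 = 4.7583
Critical value: z_0.005 = ±2.576
p-value < 0.0001
Decision: reject H₀ at α = 0.01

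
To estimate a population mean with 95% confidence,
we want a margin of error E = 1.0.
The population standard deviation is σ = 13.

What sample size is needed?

Answer: n = 650

Derivation:
z_0.025 = 1.960
n = (z×σ/E)² = (1.960×13/1.0)²
n = 649.2304
Round up: n = 650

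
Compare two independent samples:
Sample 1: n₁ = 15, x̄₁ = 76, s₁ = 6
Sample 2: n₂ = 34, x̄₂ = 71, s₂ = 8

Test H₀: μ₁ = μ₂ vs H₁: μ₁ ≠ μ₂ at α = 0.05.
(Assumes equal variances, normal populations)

Answer: t = 2.1622, reject H₀

Derivation:
Pooled variance: s²_p = [14×6² + 33×8²]/(47) = 55.6596
s_p = 7.4605
SE = s_p×√(1/n₁ + 1/n₂) = 7.4605×√(1/15 + 1/34) = 2.3125
t = (x̄₁ - x̄₂)/SE = (76 - 71)/2.3125 = 2.1622
df = 47, t-critical = ±2.012
Decision: reject H₀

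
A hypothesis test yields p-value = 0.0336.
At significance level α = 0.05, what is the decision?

Compare p-value to α:
0.0336 < 0.05
Decision: reject H₀

Answer: reject H₀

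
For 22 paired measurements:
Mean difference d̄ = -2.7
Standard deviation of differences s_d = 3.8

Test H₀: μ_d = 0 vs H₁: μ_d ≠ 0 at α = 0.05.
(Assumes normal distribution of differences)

Answer: t = -3.3325, reject H₀

Derivation:
df = n - 1 = 21
SE = s_d/√n = 3.8/√22 = 0.8102
t = d̄/SE = -2.7/0.8102 = -3.3325
Critical value: t_{0.025,21} = ±2.080
p-value ≈ 0.0032
Decision: reject H₀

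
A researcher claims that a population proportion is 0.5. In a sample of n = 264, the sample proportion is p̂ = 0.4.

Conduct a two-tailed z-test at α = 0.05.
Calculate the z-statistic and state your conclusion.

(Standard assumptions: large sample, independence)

Answer: z = -3.2496, reject H₀

Derivation:
H₀: p = 0.5, H₁: p ≠ 0.5
Standard error: SE = √(p₀(1-p₀)/n) = √(0.5×0.5/264) = 0.030773
z-statistic: z = (p̂ - p₀)/SE = (0.4 - 0.5)/0.030773 = -3.2496
Critical value: z_0.025 = ±1.960
p-value = 0.0012
Decision: reject H₀ at α = 0.05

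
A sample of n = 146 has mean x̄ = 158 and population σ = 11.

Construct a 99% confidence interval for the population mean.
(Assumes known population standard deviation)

Answer: (155.6548, 160.3452)

Derivation:
Confidence level: 99%, α = 0.01
z_0.005 = 2.576
SE = σ/√n = 11/√146 = 0.9104
Margin of error = 2.576 × 0.9104 = 2.3452
CI: x̄ ± margin = 158 ± 2.3452
CI: (155.6548, 160.3452)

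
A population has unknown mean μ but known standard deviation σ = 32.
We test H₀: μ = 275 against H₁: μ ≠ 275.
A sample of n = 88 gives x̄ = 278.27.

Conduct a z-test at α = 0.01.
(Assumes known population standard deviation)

Standard error: SE = σ/√n = 32/√88 = 3.4112
z-statistic: z = (x̄ - μ₀)/SE = (278.27 - 275)/3.4112 = 0.9586
Critical value: ±2.576
p-value = 0.3378
Decision: fail to reject H₀

Answer: z = 0.9586, fail to reject H₀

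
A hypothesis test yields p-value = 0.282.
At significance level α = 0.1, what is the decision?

Answer: fail to reject H₀

Derivation:
Compare p-value to α:
0.282 ≥ 0.1
Decision: fail to reject H₀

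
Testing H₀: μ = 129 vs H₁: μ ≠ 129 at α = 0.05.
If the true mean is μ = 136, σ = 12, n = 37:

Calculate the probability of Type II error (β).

Answer: β ≈ 0.0561

Derivation:
SE = σ/√n = 12/√37 = 1.9728
Critical values: μ₀ ± z_0.025×SE = 129 ± 1.960×1.9728
Acceptance region: (125.1333, 132.8667)
Under H₁ (μ = 136): z_high = (132.8667 - 136)/1.9728 = -1.5883, z_low = (125.1333 - 136)/1.9728 = -5.5083
β = P(not reject | H₁) = Φ(-1.5883) - Φ(-5.5083) ≈ 0.0561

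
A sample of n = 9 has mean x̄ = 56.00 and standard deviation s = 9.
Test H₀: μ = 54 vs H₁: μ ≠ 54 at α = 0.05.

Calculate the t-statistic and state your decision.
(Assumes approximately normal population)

df = n - 1 = 8
SE = s/√n = 9/√9 = 3.0000
t = (x̄ - μ₀)/SE = (56.00 - 54)/3.0000 = 0.6667
Critical value: t_{0.025,8} = ±2.306
p-value ≈ 0.5237
Decision: fail to reject H₀

Answer: t = 0.6667, fail to reject H₀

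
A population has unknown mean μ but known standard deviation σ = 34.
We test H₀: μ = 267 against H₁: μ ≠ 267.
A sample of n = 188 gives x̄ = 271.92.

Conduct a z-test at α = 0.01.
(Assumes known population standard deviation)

Answer: z = 1.9841, fail to reject H₀

Derivation:
Standard error: SE = σ/√n = 34/√188 = 2.4797
z-statistic: z = (x̄ - μ₀)/SE = (271.92 - 267)/2.4797 = 1.9841
Critical value: ±2.576
p-value = 0.0472
Decision: fail to reject H₀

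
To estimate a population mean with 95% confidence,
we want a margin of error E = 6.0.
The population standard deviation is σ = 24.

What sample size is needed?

z_0.025 = 1.960
n = (z×σ/E)² = (1.960×24/6.0)²
n = 61.4656
Round up: n = 62

Answer: n = 62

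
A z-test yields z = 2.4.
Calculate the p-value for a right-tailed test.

Answer: p-value ≈ 0.0082

Derivation:
For z = 2.4:
p = P(Z > 2.4) = 1 - Φ(2.4) = 0.0082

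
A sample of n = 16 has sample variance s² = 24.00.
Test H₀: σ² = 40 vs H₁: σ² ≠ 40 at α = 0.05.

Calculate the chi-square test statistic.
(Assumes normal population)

Answer: χ² = 9.0000, fail to reject H₀

Derivation:
df = n - 1 = 15
χ² = (n-1)s²/σ₀² = 15×24.00/40 = 9.0000
Critical values: χ²_{0.975,15} = 6.262, χ²_{0.025,15} = 27.488
Rejection region: χ² < 6.262 or χ² > 27.488
Decision: fail to reject H₀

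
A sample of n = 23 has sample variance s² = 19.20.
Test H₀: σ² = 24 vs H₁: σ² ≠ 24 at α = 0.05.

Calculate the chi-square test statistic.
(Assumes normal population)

Answer: χ² = 17.6000, fail to reject H₀

Derivation:
df = n - 1 = 22
χ² = (n-1)s²/σ₀² = 22×19.20/24 = 17.6000
Critical values: χ²_{0.975,22} = 10.982, χ²_{0.025,22} = 36.781
Rejection region: χ² < 10.982 or χ² > 36.781
Decision: fail to reject H₀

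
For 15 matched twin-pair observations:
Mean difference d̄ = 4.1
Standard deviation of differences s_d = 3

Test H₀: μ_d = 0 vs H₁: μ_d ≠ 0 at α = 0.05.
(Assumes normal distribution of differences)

df = n - 1 = 14
SE = s_d/√n = 3/√15 = 0.7746
t = d̄/SE = 4.1/0.7746 = 5.2931
Critical value: t_{0.025,14} = ±2.145
p-value ≈ 0.0001
Decision: reject H₀

Answer: t = 5.2931, reject H₀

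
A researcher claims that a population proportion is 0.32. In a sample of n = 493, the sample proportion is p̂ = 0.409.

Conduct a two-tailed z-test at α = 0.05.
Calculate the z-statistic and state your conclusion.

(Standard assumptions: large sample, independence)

Answer: z = 4.2363, reject H₀

Derivation:
H₀: p = 0.32, H₁: p ≠ 0.32
Standard error: SE = √(p₀(1-p₀)/n) = √(0.32×0.68/493) = 0.021009
z-statistic: z = (p̂ - p₀)/SE = (0.409 - 0.32)/0.021009 = 4.2363
Critical value: z_0.025 = ±1.960
p-value < 0.0001
Decision: reject H₀ at α = 0.05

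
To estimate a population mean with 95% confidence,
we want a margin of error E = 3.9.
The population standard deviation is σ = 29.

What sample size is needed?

Answer: n = 213

Derivation:
z_0.025 = 1.960
n = (z×σ/E)² = (1.960×29/3.9)²
n = 212.4119
Round up: n = 213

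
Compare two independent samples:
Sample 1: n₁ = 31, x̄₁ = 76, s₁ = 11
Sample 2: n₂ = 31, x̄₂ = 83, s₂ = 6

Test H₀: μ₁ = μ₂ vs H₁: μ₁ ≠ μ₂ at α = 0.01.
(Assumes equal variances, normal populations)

Pooled variance: s²_p = [30×11² + 30×6²]/(60) = 78.5000
s_p = 8.8600
SE = s_p×√(1/n₁ + 1/n₂) = 8.8600×√(1/31 + 1/31) = 2.2504
t = (x̄₁ - x̄₂)/SE = (76 - 83)/2.2504 = -3.1106
df = 60, t-critical = ±2.660
Decision: reject H₀

Answer: t = -3.1106, reject H₀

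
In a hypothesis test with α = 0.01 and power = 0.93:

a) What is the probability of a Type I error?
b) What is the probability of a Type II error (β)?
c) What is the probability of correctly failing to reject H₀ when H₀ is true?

a) Type I error probability = α = 0.01
b) Power = P(reject H₀ | H₁ true) = 1 - β = 0.93, so Type II error probability = β = 1 - Power = 0.07
c) P(fail to reject H₀ | H₀ true) = 1 - α = 0.99

Answer: a) 0.01, b) 0.07, c) 0.99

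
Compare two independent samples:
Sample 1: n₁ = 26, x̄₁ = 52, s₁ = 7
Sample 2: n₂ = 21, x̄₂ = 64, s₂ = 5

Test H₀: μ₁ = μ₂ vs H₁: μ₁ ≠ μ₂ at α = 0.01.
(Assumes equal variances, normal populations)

Answer: t = -6.6061, reject H₀

Derivation:
Pooled variance: s²_p = [25×7² + 20×5²]/(45) = 38.3333
s_p = 6.1914
SE = s_p×√(1/n₁ + 1/n₂) = 6.1914×√(1/26 + 1/21) = 1.8165
t = (x̄₁ - x̄₂)/SE = (52 - 64)/1.8165 = -6.6061
df = 45, t-critical = ±2.690
Decision: reject H₀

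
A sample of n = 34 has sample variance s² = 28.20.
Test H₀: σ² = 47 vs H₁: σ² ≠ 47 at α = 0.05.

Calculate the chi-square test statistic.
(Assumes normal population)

Answer: χ² = 19.8000, fail to reject H₀

Derivation:
df = n - 1 = 33
χ² = (n-1)s²/σ₀² = 33×28.20/47 = 19.8000
Critical values: χ²_{0.975,33} = 19.047, χ²_{0.025,33} = 50.725
Rejection region: χ² < 19.047 or χ² > 50.725
Decision: fail to reject H₀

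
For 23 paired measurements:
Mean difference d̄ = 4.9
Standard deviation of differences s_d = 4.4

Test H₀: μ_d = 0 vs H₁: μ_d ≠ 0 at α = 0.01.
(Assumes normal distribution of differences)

df = n - 1 = 22
SE = s_d/√n = 4.4/√23 = 0.9175
t = d̄/SE = 4.9/0.9175 = 5.3406
Critical value: t_{0.005,22} = ±2.819
p-value < 0.0001
Decision: reject H₀

Answer: t = 5.3406, reject H₀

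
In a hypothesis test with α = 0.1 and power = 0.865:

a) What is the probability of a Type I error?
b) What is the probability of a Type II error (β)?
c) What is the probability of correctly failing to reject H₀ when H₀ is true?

Answer: a) 0.1, b) 0.135, c) 0.9

Derivation:
a) Type I error probability = α = 0.1
b) Power = P(reject H₀ | H₁ true) = 1 - β = 0.865, so Type II error probability = β = 1 - Power = 0.135
c) P(fail to reject H₀ | H₀ true) = 1 - α = 0.9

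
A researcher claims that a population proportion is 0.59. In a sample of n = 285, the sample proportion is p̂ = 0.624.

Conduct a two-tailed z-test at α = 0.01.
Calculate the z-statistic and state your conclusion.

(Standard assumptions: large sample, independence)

H₀: p = 0.59, H₁: p ≠ 0.59
Standard error: SE = √(p₀(1-p₀)/n) = √(0.59×0.41/285) = 0.029134
z-statistic: z = (p̂ - p₀)/SE = (0.624 - 0.59)/0.029134 = 1.1670
Critical value: z_0.005 = ±2.576
p-value = 0.2432
Decision: fail to reject H₀ at α = 0.01

Answer: z = 1.1670, fail to reject H₀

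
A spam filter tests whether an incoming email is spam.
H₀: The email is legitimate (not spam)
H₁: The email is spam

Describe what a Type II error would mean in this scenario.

Type I error (α): Rejecting H₀ when H₀ is true
Type II error (β): Failing to reject H₀ when H₁ is true

Answer: Letting a spam email through to the inbox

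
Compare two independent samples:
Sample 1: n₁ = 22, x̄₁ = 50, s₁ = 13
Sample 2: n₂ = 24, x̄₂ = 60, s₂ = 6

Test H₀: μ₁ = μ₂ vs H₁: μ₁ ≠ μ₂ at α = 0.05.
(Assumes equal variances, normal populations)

Answer: t = -3.3969, reject H₀

Derivation:
Pooled variance: s²_p = [21×13² + 23×6²]/(44) = 99.4773
s_p = 9.9738
SE = s_p×√(1/n₁ + 1/n₂) = 9.9738×√(1/22 + 1/24) = 2.9439
t = (x̄₁ - x̄₂)/SE = (50 - 60)/2.9439 = -3.3969
df = 44, t-critical = ±2.015
Decision: reject H₀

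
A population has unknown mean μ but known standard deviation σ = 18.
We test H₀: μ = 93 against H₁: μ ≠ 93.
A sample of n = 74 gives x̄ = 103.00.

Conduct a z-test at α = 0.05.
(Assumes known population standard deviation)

Standard error: SE = σ/√n = 18/√74 = 2.0925
z-statistic: z = (x̄ - μ₀)/SE = (103.00 - 93)/2.0925 = 4.7790
Critical value: ±1.960
p-value < 0.0001
Decision: reject H₀

Answer: z = 4.7790, reject H₀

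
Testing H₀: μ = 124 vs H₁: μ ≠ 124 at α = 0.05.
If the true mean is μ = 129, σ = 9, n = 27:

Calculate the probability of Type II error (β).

SE = σ/√n = 9/√27 = 1.7321
Critical values: μ₀ ± z_0.025×SE = 124 ± 1.960×1.7321
Acceptance region: (120.6051, 127.3949)
Under H₁ (μ = 129): z_high = (127.3949 - 129)/1.7321 = -0.9267, z_low = (120.6051 - 129)/1.7321 = -4.8467
β = P(not reject | H₁) = Φ(-0.9267) - Φ(-4.8467) ≈ 0.1770

Answer: β ≈ 0.1770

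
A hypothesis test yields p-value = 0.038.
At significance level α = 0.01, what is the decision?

Answer: fail to reject H₀

Derivation:
Compare p-value to α:
0.038 ≥ 0.01
Decision: fail to reject H₀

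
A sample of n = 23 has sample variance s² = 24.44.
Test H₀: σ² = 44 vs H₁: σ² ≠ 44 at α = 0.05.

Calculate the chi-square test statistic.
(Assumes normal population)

Answer: χ² = 12.2200, fail to reject H₀

Derivation:
df = n - 1 = 22
χ² = (n-1)s²/σ₀² = 22×24.44/44 = 12.2200
Critical values: χ²_{0.975,22} = 10.982, χ²_{0.025,22} = 36.781
Rejection region: χ² < 10.982 or χ² > 36.781
Decision: fail to reject H₀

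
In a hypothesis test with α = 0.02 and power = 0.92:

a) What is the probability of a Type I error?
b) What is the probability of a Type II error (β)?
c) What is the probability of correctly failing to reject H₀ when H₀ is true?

Answer: a) 0.02, b) 0.08, c) 0.98

Derivation:
a) Type I error probability = α = 0.02
b) Power = P(reject H₀ | H₁ true) = 1 - β = 0.92, so Type II error probability = β = 1 - Power = 0.08
c) P(fail to reject H₀ | H₀ true) = 1 - α = 0.98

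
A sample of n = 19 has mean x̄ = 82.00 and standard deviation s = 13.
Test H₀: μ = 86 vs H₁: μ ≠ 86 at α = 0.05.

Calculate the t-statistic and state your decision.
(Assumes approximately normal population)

Answer: t = -1.3412, fail to reject H₀

Derivation:
df = n - 1 = 18
SE = s/√n = 13/√19 = 2.9824
t = (x̄ - μ₀)/SE = (82.00 - 86)/2.9824 = -1.3412
Critical value: t_{0.025,18} = ±2.101
p-value ≈ 0.1965
Decision: fail to reject H₀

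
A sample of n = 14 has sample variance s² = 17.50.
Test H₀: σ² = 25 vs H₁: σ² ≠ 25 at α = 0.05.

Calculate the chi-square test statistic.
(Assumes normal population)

df = n - 1 = 13
χ² = (n-1)s²/σ₀² = 13×17.50/25 = 9.1000
Critical values: χ²_{0.975,13} = 5.009, χ²_{0.025,13} = 24.736
Rejection region: χ² < 5.009 or χ² > 24.736
Decision: fail to reject H₀

Answer: χ² = 9.1000, fail to reject H₀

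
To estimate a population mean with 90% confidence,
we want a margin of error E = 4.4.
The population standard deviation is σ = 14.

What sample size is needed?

z_0.05 = 1.645
n = (z×σ/E)² = (1.645×14/4.4)²
n = 27.3957
Round up: n = 28

Answer: n = 28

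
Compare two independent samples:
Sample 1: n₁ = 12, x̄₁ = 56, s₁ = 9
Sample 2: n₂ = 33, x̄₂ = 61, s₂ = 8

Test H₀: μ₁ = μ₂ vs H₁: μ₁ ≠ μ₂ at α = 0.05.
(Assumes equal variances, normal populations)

Answer: t = -1.7941, fail to reject H₀

Derivation:
Pooled variance: s²_p = [11×9² + 32×8²]/(43) = 68.3488
s_p = 8.2673
SE = s_p×√(1/n₁ + 1/n₂) = 8.2673×√(1/12 + 1/33) = 2.7869
t = (x̄₁ - x̄₂)/SE = (56 - 61)/2.7869 = -1.7941
df = 43, t-critical = ±2.017
Decision: fail to reject H₀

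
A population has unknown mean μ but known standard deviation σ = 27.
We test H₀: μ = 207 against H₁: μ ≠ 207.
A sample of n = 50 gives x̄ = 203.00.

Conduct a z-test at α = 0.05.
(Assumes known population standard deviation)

Answer: z = -1.0476, fail to reject H₀

Derivation:
Standard error: SE = σ/√n = 27/√50 = 3.8184
z-statistic: z = (x̄ - μ₀)/SE = (203.00 - 207)/3.8184 = -1.0476
Critical value: ±1.960
p-value = 0.2948
Decision: fail to reject H₀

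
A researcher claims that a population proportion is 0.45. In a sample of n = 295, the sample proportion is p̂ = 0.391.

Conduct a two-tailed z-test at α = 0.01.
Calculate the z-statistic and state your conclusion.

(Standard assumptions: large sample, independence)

Answer: z = -2.0369, fail to reject H₀

Derivation:
H₀: p = 0.45, H₁: p ≠ 0.45
Standard error: SE = √(p₀(1-p₀)/n) = √(0.45×0.55/295) = 0.028965
z-statistic: z = (p̂ - p₀)/SE = (0.391 - 0.45)/0.028965 = -2.0369
Critical value: z_0.005 = ±2.576
p-value = 0.0417
Decision: fail to reject H₀ at α = 0.01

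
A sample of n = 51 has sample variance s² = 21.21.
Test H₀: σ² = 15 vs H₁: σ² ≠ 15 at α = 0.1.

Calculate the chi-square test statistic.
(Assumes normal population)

df = n - 1 = 50
χ² = (n-1)s²/σ₀² = 50×21.21/15 = 70.7000
Critical values: χ²_{0.95,50} = 34.764, χ²_{0.05,50} = 67.505
Rejection region: χ² < 34.764 or χ² > 67.505
Decision: reject H₀

Answer: χ² = 70.7000, reject H₀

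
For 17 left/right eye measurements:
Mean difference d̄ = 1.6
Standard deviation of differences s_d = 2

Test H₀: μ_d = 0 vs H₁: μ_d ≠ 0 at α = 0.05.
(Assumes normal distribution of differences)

Answer: t = 3.2983, reject H₀

Derivation:
df = n - 1 = 16
SE = s_d/√n = 2/√17 = 0.4851
t = d̄/SE = 1.6/0.4851 = 3.2983
Critical value: t_{0.025,16} = ±2.120
p-value ≈ 0.0045
Decision: reject H₀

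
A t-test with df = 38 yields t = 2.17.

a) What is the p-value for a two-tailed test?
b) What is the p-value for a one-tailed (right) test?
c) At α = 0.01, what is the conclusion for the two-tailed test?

Using t-distribution with df = 38:
a) Two-tailed: p = 2×P(T > 2.17) = 0.0363
b) One-tailed: p = P(T > 2.17) = 0.0182
c) 0.0363 ≥ 0.01, fail to reject H₀

Answer: a) 0.0363, b) 0.0182, c) fail to reject H₀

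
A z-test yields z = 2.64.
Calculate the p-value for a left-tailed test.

For z = 2.64:
p = P(Z < 2.64) = Φ(2.64) = 0.9959

Answer: p-value ≈ 0.9959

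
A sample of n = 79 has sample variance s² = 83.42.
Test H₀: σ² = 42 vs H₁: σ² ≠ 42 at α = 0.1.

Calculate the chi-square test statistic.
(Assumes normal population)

df = n - 1 = 78
χ² = (n-1)s²/σ₀² = 78×83.42/42 = 154.9229
Critical values: χ²_{0.95,78} = 58.654, χ²_{0.05,78} = 99.617
Rejection region: χ² < 58.654 or χ² > 99.617
Decision: reject H₀

Answer: χ² = 154.9229, reject H₀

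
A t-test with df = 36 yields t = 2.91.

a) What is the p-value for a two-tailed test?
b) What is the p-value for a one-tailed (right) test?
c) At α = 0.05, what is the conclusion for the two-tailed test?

Answer: a) 0.0062, b) 0.0031, c) reject H₀

Derivation:
Using t-distribution with df = 36:
a) Two-tailed: p = 2×P(T > 2.91) = 0.0062
b) One-tailed: p = P(T > 2.91) = 0.0031
c) 0.0062 < 0.05, reject H₀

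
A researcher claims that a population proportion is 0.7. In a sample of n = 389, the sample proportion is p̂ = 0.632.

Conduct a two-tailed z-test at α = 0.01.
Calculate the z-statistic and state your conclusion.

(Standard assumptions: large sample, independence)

Answer: z = -2.9266, reject H₀

Derivation:
H₀: p = 0.7, H₁: p ≠ 0.7
Standard error: SE = √(p₀(1-p₀)/n) = √(0.7×0.3/389) = 0.023235
z-statistic: z = (p̂ - p₀)/SE = (0.632 - 0.7)/0.023235 = -2.9266
Critical value: z_0.005 = ±2.576
p-value = 0.0034
Decision: reject H₀ at α = 0.01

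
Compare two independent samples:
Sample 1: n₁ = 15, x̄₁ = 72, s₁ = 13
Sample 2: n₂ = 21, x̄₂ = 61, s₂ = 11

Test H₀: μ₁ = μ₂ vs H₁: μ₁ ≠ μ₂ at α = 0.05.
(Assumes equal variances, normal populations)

Answer: t = 2.7425, reject H₀

Derivation:
Pooled variance: s²_p = [14×13² + 20×11²]/(34) = 140.7647
s_p = 11.8644
SE = s_p×√(1/n₁ + 1/n₂) = 11.8644×√(1/15 + 1/21) = 4.0109
t = (x̄₁ - x̄₂)/SE = (72 - 61)/4.0109 = 2.7425
df = 34, t-critical = ±2.032
Decision: reject H₀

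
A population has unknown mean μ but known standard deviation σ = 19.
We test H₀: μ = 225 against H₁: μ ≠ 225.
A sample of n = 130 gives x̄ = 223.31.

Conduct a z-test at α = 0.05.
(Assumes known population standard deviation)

Answer: z = -1.0142, fail to reject H₀

Derivation:
Standard error: SE = σ/√n = 19/√130 = 1.6664
z-statistic: z = (x̄ - μ₀)/SE = (223.31 - 225)/1.6664 = -1.0142
Critical value: ±1.960
p-value = 0.3105
Decision: fail to reject H₀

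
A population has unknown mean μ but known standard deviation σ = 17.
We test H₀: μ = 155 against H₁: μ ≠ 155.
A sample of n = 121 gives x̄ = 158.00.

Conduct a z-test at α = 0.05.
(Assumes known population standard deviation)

Standard error: SE = σ/√n = 17/√121 = 1.5455
z-statistic: z = (x̄ - μ₀)/SE = (158.00 - 155)/1.5455 = 1.9411
Critical value: ±1.960
p-value = 0.0522
Decision: fail to reject H₀

Answer: z = 1.9411, fail to reject H₀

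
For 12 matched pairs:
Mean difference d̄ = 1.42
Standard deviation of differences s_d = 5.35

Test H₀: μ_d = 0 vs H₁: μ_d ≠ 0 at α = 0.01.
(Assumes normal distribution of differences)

Answer: t = 0.9195, fail to reject H₀

Derivation:
df = n - 1 = 11
SE = s_d/√n = 5.35/√12 = 1.5444
t = d̄/SE = 1.42/1.5444 = 0.9195
Critical value: t_{0.005,11} = ±3.106
p-value ≈ 0.3776
Decision: fail to reject H₀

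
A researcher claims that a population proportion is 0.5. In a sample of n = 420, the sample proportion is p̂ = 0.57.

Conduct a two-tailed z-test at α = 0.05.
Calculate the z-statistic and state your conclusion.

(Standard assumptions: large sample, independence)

H₀: p = 0.5, H₁: p ≠ 0.5
Standard error: SE = √(p₀(1-p₀)/n) = √(0.5×0.5/420) = 0.024398
z-statistic: z = (p̂ - p₀)/SE = (0.57 - 0.5)/0.024398 = 2.8691
Critical value: z_0.025 = ±1.960
p-value = 0.0041
Decision: reject H₀ at α = 0.05

Answer: z = 2.8691, reject H₀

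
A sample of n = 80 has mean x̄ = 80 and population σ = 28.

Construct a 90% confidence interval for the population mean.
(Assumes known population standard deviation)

Confidence level: 90%, α = 0.1
z_0.05 = 1.645
SE = σ/√n = 28/√80 = 3.1305
Margin of error = 1.645 × 3.1305 = 5.1497
CI: x̄ ± margin = 80 ± 5.1497
CI: (74.8503, 85.1497)

Answer: (74.8503, 85.1497)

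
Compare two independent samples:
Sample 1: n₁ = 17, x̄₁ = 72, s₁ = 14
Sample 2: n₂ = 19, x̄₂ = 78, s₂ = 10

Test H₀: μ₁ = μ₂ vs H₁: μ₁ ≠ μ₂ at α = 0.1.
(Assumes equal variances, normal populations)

Answer: t = -1.4916, fail to reject H₀

Derivation:
Pooled variance: s²_p = [16×14² + 18×10²]/(34) = 145.1765
s_p = 12.0489
SE = s_p×√(1/n₁ + 1/n₂) = 12.0489×√(1/17 + 1/19) = 4.0225
t = (x̄₁ - x̄₂)/SE = (72 - 78)/4.0225 = -1.4916
df = 34, t-critical = ±1.691
Decision: fail to reject H₀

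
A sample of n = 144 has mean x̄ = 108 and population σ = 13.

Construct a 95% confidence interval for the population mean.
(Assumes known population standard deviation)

Answer: (105.8767, 110.1233)

Derivation:
Confidence level: 95%, α = 0.05
z_0.025 = 1.960
SE = σ/√n = 13/√144 = 1.0833
Margin of error = 1.960 × 1.0833 = 2.1233
CI: x̄ ± margin = 108 ± 2.1233
CI: (105.8767, 110.1233)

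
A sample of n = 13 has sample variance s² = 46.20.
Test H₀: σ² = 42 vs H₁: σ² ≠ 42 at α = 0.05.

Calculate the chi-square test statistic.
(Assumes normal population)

df = n - 1 = 12
χ² = (n-1)s²/σ₀² = 12×46.20/42 = 13.2000
Critical values: χ²_{0.975,12} = 4.404, χ²_{0.025,12} = 23.337
Rejection region: χ² < 4.404 or χ² > 23.337
Decision: fail to reject H₀

Answer: χ² = 13.2000, fail to reject H₀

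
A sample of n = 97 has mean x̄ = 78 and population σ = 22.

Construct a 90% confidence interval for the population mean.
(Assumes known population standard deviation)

Answer: (74.3254, 81.6746)

Derivation:
Confidence level: 90%, α = 0.1
z_0.05 = 1.645
SE = σ/√n = 22/√97 = 2.2338
Margin of error = 1.645 × 2.2338 = 3.6746
CI: x̄ ± margin = 78 ± 3.6746
CI: (74.3254, 81.6746)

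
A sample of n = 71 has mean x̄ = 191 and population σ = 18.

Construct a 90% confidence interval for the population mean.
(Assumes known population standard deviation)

Confidence level: 90%, α = 0.1
z_0.05 = 1.645
SE = σ/√n = 18/√71 = 2.1362
Margin of error = 1.645 × 2.1362 = 3.5140
CI: x̄ ± margin = 191 ± 3.5140
CI: (187.4860, 194.5140)

Answer: (187.4860, 194.5140)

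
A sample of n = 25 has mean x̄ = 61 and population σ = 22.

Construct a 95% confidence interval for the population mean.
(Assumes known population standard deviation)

Confidence level: 95%, α = 0.05
z_0.025 = 1.960
SE = σ/√n = 22/√25 = 4.4000
Margin of error = 1.960 × 4.4000 = 8.6240
CI: x̄ ± margin = 61 ± 8.6240
CI: (52.3760, 69.6240)

Answer: (52.3760, 69.6240)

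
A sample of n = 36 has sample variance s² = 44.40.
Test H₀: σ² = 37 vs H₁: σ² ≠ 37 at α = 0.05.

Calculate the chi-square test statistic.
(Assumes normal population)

Answer: χ² = 42.0000, fail to reject H₀

Derivation:
df = n - 1 = 35
χ² = (n-1)s²/σ₀² = 35×44.40/37 = 42.0000
Critical values: χ²_{0.975,35} = 20.569, χ²_{0.025,35} = 53.203
Rejection region: χ² < 20.569 or χ² > 53.203
Decision: fail to reject H₀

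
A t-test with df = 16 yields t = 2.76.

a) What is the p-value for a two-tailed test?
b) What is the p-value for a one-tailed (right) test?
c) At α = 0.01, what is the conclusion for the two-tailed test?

Using t-distribution with df = 16:
a) Two-tailed: p = 2×P(T > 2.76) = 0.0139
b) One-tailed: p = P(T > 2.76) = 0.0070
c) 0.0139 ≥ 0.01, fail to reject H₀

Answer: a) 0.0139, b) 0.0070, c) fail to reject H₀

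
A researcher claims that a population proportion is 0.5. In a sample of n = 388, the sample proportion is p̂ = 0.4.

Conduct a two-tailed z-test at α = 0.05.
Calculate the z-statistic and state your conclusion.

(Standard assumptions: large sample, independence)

H₀: p = 0.5, H₁: p ≠ 0.5
Standard error: SE = √(p₀(1-p₀)/n) = √(0.5×0.5/388) = 0.025384
z-statistic: z = (p̂ - p₀)/SE = (0.4 - 0.5)/0.025384 = -3.9395
Critical value: z_0.025 = ±1.960
p-value = 0.0001
Decision: reject H₀ at α = 0.05

Answer: z = -3.9395, reject H₀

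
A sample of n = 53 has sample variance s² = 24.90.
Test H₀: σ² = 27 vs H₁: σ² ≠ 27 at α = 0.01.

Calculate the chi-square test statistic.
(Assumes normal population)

Answer: χ² = 47.9556, fail to reject H₀

Derivation:
df = n - 1 = 52
χ² = (n-1)s²/σ₀² = 52×24.90/27 = 47.9556
Critical values: χ²_{0.995,52} = 29.481, χ²_{0.005,52} = 82.001
Rejection region: χ² < 29.481 or χ² > 82.001
Decision: fail to reject H₀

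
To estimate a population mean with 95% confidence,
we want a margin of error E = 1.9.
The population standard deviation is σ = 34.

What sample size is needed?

z_0.025 = 1.960
n = (z×σ/E)² = (1.960×34/1.9)²
n = 1230.1633
Round up: n = 1231

Answer: n = 1231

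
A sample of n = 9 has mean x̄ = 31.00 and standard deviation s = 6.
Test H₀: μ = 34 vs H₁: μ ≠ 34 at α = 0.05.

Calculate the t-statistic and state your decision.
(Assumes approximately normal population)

Answer: t = -1.5000, fail to reject H₀

Derivation:
df = n - 1 = 8
SE = s/√n = 6/√9 = 2.0000
t = (x̄ - μ₀)/SE = (31.00 - 34)/2.0000 = -1.5000
Critical value: t_{0.025,8} = ±2.306
p-value ≈ 0.1720
Decision: fail to reject H₀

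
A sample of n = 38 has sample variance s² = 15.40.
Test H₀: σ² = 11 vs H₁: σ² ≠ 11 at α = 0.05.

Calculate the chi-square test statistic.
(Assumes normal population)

Answer: χ² = 51.8000, fail to reject H₀

Derivation:
df = n - 1 = 37
χ² = (n-1)s²/σ₀² = 37×15.40/11 = 51.8000
Critical values: χ²_{0.975,37} = 22.106, χ²_{0.025,37} = 55.668
Rejection region: χ² < 22.106 or χ² > 55.668
Decision: fail to reject H₀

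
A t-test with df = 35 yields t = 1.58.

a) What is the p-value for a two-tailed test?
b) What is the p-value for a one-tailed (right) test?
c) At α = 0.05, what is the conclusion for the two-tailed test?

Using t-distribution with df = 35:
a) Two-tailed: p = 2×P(T > 1.58) = 0.1231
b) One-tailed: p = P(T > 1.58) = 0.0616
c) 0.1231 ≥ 0.05, fail to reject H₀

Answer: a) 0.1231, b) 0.0616, c) fail to reject H₀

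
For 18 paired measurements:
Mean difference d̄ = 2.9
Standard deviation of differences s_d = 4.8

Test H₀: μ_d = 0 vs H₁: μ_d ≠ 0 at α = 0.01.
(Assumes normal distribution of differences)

Answer: t = 2.5632, fail to reject H₀

Derivation:
df = n - 1 = 17
SE = s_d/√n = 4.8/√18 = 1.1314
t = d̄/SE = 2.9/1.1314 = 2.5632
Critical value: t_{0.005,17} = ±2.898
p-value ≈ 0.0202
Decision: fail to reject H₀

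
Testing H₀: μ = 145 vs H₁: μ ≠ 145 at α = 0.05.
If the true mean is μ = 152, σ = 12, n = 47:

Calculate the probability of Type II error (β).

SE = σ/√n = 12/√47 = 1.7504
Critical values: μ₀ ± z_0.025×SE = 145 ± 1.960×1.7504
Acceptance region: (141.5692, 148.4308)
Under H₁ (μ = 152): z_high = (148.4308 - 152)/1.7504 = -2.0391, z_low = (141.5692 - 152)/1.7504 = -5.9591
β = P(not reject | H₁) = Φ(-2.0391) - Φ(-5.9591) ≈ 0.0207

Answer: β ≈ 0.0207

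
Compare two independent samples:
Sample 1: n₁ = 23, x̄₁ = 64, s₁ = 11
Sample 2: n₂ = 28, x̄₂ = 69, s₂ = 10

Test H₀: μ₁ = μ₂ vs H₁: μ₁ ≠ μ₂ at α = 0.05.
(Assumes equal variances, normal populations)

Pooled variance: s²_p = [22×11² + 27×10²]/(49) = 109.4286
s_p = 10.4608
SE = s_p×√(1/n₁ + 1/n₂) = 10.4608×√(1/23 + 1/28) = 2.9438
t = (x̄₁ - x̄₂)/SE = (64 - 69)/2.9438 = -1.6985
df = 49, t-critical = ±2.010
Decision: fail to reject H₀

Answer: t = -1.6985, fail to reject H₀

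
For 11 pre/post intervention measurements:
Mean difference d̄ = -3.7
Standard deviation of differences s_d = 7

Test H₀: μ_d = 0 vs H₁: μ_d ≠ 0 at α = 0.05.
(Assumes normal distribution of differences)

Answer: t = -1.7531, fail to reject H₀

Derivation:
df = n - 1 = 10
SE = s_d/√n = 7/√11 = 2.1106
t = d̄/SE = -3.7/2.1106 = -1.7531
Critical value: t_{0.025,10} = ±2.228
p-value ≈ 0.1101
Decision: fail to reject H₀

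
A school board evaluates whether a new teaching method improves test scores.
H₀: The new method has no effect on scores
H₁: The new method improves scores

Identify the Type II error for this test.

Type I error: rejecting H₀ when it is actually true (false positive).
Type II error: failing to reject H₀ when H₁ is actually true (false negative).

Answer: Failing to adopt an effective teaching method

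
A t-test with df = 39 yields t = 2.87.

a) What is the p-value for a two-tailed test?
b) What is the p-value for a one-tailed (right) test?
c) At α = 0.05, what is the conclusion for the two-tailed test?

Using t-distribution with df = 39:
a) Two-tailed: p = 2×P(T > 2.87) = 0.0066
b) One-tailed: p = P(T > 2.87) = 0.0033
c) 0.0066 < 0.05, reject H₀

Answer: a) 0.0066, b) 0.0033, c) reject H₀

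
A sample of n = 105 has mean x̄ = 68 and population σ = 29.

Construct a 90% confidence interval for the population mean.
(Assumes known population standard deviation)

Answer: (63.3445, 72.6555)

Derivation:
Confidence level: 90%, α = 0.1
z_0.05 = 1.645
SE = σ/√n = 29/√105 = 2.8301
Margin of error = 1.645 × 2.8301 = 4.6555
CI: x̄ ± margin = 68 ± 4.6555
CI: (63.3445, 72.6555)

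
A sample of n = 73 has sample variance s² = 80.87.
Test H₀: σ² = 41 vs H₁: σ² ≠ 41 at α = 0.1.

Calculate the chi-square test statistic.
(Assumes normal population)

df = n - 1 = 72
χ² = (n-1)s²/σ₀² = 72×80.87/41 = 142.0156
Critical values: χ²_{0.95,72} = 53.462, χ²_{0.05,72} = 92.808
Rejection region: χ² < 53.462 or χ² > 92.808
Decision: reject H₀

Answer: χ² = 142.0156, reject H₀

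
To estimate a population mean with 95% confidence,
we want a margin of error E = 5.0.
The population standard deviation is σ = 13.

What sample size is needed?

z_0.025 = 1.960
n = (z×σ/E)² = (1.960×13/5.0)²
n = 25.9692
Round up: n = 26

Answer: n = 26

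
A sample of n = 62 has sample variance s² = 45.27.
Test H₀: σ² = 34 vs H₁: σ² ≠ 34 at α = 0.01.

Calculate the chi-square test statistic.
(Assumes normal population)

df = n - 1 = 61
χ² = (n-1)s²/σ₀² = 61×45.27/34 = 81.2197
Critical values: χ²_{0.995,61} = 36.301, χ²_{0.005,61} = 93.186
Rejection region: χ² < 36.301 or χ² > 93.186
Decision: fail to reject H₀

Answer: χ² = 81.2197, fail to reject H₀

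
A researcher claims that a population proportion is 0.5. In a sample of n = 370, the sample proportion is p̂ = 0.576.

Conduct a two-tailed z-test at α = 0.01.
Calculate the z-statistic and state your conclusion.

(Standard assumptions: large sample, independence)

Answer: z = 2.9238, reject H₀

Derivation:
H₀: p = 0.5, H₁: p ≠ 0.5
Standard error: SE = √(p₀(1-p₀)/n) = √(0.5×0.5/370) = 0.025994
z-statistic: z = (p̂ - p₀)/SE = (0.576 - 0.5)/0.025994 = 2.9238
Critical value: z_0.005 = ±2.576
p-value = 0.0035
Decision: reject H₀ at α = 0.01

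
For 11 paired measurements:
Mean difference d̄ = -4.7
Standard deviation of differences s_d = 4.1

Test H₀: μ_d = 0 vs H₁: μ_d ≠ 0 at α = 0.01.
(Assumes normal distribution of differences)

df = n - 1 = 10
SE = s_d/√n = 4.1/√11 = 1.2362
t = d̄/SE = -4.7/1.2362 = -3.8020
Critical value: t_{0.005,10} = ±3.169
p-value ≈ 0.0035
Decision: reject H₀

Answer: t = -3.8020, reject H₀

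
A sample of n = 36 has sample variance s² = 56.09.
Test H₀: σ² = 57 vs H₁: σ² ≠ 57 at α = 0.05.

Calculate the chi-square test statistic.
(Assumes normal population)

df = n - 1 = 35
χ² = (n-1)s²/σ₀² = 35×56.09/57 = 34.4412
Critical values: χ²_{0.975,35} = 20.569, χ²_{0.025,35} = 53.203
Rejection region: χ² < 20.569 or χ² > 53.203
Decision: fail to reject H₀

Answer: χ² = 34.4412, fail to reject H₀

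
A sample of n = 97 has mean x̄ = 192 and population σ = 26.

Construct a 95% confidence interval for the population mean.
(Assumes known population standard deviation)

Answer: (186.8258, 197.1742)

Derivation:
Confidence level: 95%, α = 0.05
z_0.025 = 1.960
SE = σ/√n = 26/√97 = 2.6399
Margin of error = 1.960 × 2.6399 = 5.1742
CI: x̄ ± margin = 192 ± 5.1742
CI: (186.8258, 197.1742)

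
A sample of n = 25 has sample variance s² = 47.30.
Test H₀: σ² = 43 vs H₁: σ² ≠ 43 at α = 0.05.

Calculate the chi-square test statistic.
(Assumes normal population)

df = n - 1 = 24
χ² = (n-1)s²/σ₀² = 24×47.30/43 = 26.4000
Critical values: χ²_{0.975,24} = 12.401, χ²_{0.025,24} = 39.364
Rejection region: χ² < 12.401 or χ² > 39.364
Decision: fail to reject H₀

Answer: χ² = 26.4000, fail to reject H₀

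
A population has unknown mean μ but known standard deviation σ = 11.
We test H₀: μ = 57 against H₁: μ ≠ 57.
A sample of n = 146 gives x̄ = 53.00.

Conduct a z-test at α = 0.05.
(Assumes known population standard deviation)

Standard error: SE = σ/√n = 11/√146 = 0.9104
z-statistic: z = (x̄ - μ₀)/SE = (53.00 - 57)/0.9104 = -4.3937
Critical value: ±1.960
p-value < 0.0001
Decision: reject H₀

Answer: z = -4.3937, reject H₀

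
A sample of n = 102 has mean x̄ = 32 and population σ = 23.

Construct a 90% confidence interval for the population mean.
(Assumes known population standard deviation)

Answer: (28.2538, 35.7462)

Derivation:
Confidence level: 90%, α = 0.1
z_0.05 = 1.645
SE = σ/√n = 23/√102 = 2.2773
Margin of error = 1.645 × 2.2773 = 3.7462
CI: x̄ ± margin = 32 ± 3.7462
CI: (28.2538, 35.7462)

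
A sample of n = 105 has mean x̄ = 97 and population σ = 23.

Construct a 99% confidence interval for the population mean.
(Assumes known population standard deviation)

Answer: (91.2179, 102.7821)

Derivation:
Confidence level: 99%, α = 0.01
z_0.005 = 2.576
SE = σ/√n = 23/√105 = 2.2446
Margin of error = 2.576 × 2.2446 = 5.7821
CI: x̄ ± margin = 97 ± 5.7821
CI: (91.2179, 102.7821)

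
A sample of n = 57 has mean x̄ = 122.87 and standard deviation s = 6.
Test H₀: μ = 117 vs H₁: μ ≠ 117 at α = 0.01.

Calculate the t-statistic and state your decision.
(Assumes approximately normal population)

df = n - 1 = 56
SE = s/√n = 6/√57 = 0.7947
t = (x̄ - μ₀)/SE = (122.87 - 117)/0.7947 = 7.3864
Critical value: t_{0.005,56} = ±2.667
p-value < 0.0001
Decision: reject H₀

Answer: t = 7.3864, reject H₀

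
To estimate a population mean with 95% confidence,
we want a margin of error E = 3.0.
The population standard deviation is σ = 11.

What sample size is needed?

z_0.025 = 1.960
n = (z×σ/E)² = (1.960×11/3.0)²
n = 51.6482
Round up: n = 52

Answer: n = 52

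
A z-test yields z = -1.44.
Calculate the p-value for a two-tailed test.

For z = -1.44:
p = 2×P(Z > |-1.44|) = 2×(1 - Φ(1.44)) = 0.1499

Answer: p-value ≈ 0.1499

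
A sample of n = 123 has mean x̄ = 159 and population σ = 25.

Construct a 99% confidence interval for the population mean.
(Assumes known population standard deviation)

Answer: (153.1932, 164.8068)

Derivation:
Confidence level: 99%, α = 0.01
z_0.005 = 2.576
SE = σ/√n = 25/√123 = 2.2542
Margin of error = 2.576 × 2.2542 = 5.8068
CI: x̄ ± margin = 159 ± 5.8068
CI: (153.1932, 164.8068)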